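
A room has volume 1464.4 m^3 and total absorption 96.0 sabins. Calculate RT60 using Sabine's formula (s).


Given values:
  V = 1464.4 m^3
  A = 96.0 sabins
Formula: RT60 = 0.161 * V / A
Numerator: 0.161 * 1464.4 = 235.7684
RT60 = 235.7684 / 96.0 = 2.456

2.456 s


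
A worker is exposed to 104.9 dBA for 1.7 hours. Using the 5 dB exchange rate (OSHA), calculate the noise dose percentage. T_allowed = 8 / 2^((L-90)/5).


Given values:
  L = 104.9 dBA, T = 1.7 hours
Formula: T_allowed = 8 / 2^((L - 90) / 5)
Compute exponent: (104.9 - 90) / 5 = 2.98
Compute 2^(2.98) = 7.889862
T_allowed = 8 / 7.889862 = 1.013959 hours
Dose = (T / T_allowed) * 100
Dose = (1.7 / 1.013959) * 100 = 167.66

167.66 %


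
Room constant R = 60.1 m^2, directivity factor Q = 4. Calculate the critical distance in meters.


Given values:
  R = 60.1 m^2, Q = 4
Formula: d_c = 0.141 * sqrt(Q * R)
Compute Q * R = 4 * 60.1 = 240.4
Compute sqrt(240.4) = 15.5048
d_c = 0.141 * 15.5048 = 2.186

2.186 m


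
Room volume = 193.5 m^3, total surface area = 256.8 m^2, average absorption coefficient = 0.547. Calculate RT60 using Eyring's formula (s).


Given values:
  V = 193.5 m^3, S = 256.8 m^2, alpha = 0.547
Formula: RT60 = 0.161 * V / (-S * ln(1 - alpha))
Compute ln(1 - 0.547) = ln(0.453) = -0.791863
Denominator: -256.8 * -0.791863 = 203.3504
Numerator: 0.161 * 193.5 = 31.1535
RT60 = 31.1535 / 203.3504 = 0.153

0.153 s


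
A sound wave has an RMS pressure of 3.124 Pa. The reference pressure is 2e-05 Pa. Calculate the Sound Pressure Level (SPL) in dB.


Given values:
  p = 3.124 Pa
  p_ref = 2e-05 Pa
Formula: SPL = 20 * log10(p / p_ref)
Compute ratio: p / p_ref = 3.124 / 2e-05 = 156200
Compute log10: log10(156200) = 5.193681
Multiply: SPL = 20 * 5.193681 = 103.87

103.87 dB


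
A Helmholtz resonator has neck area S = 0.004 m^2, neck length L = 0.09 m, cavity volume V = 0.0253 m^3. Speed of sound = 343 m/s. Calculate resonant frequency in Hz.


Given values:
  S = 0.004 m^2, L = 0.09 m, V = 0.0253 m^3, c = 343 m/s
Formula: f = (c / (2*pi)) * sqrt(S / (V * L))
Compute V * L = 0.0253 * 0.09 = 0.002277
Compute S / (V * L) = 0.004 / 0.002277 = 1.7567
Compute sqrt(1.7567) = 1.325406
Compute c / (2*pi) = 343 / 6.283185 = 54.590148
f = 54.590148 * 1.325406 = 72.35

72.35 Hz


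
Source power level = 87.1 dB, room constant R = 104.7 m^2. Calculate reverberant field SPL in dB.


Given values:
  Lw = 87.1 dB, R = 104.7 m^2
Formula: SPL = Lw + 10 * log10(4 / R)
Compute 4 / R = 4 / 104.7 = 0.038204
Compute 10 * log10(0.038204) = -14.1789
SPL = 87.1 + (-14.1789) = 72.92

72.92 dB


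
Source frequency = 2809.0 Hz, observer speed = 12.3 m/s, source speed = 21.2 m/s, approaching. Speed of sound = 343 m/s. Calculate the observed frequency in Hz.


Given values:
  f_s = 2809.0 Hz, v_o = 12.3 m/s, v_s = 21.2 m/s
  Direction: approaching
Formula: f_o = f_s * (c + v_o) / (c - v_s)
Numerator: c + v_o = 343 + 12.3 = 355.3
Denominator: c - v_s = 343 - 21.2 = 321.8
f_o = 2809.0 * 355.3 / 321.8 = 3101.42

3101.42 Hz


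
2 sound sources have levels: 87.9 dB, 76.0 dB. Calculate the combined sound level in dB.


Formula: L_total = 10 * log10( sum(10^(Li/10)) )
  Source 1: 10^(87.9/10) = 616595001.8615
  Source 2: 10^(76.0/10) = 39810717.0553
Sum of linear values = 656405718.9168
L_total = 10 * log10(656405718.9168) = 88.17

88.17 dB


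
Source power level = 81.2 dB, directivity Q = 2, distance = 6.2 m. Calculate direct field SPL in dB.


Given values:
  Lw = 81.2 dB, Q = 2, r = 6.2 m
Formula: SPL = Lw + 10 * log10(Q / (4 * pi * r^2))
Compute 4 * pi * r^2 = 4 * pi * 6.2^2 = 483.0513
Compute Q / denom = 2 / 483.0513 = 0.00414035
Compute 10 * log10(0.00414035) = -23.8296
SPL = 81.2 + (-23.8296) = 57.37

57.37 dB


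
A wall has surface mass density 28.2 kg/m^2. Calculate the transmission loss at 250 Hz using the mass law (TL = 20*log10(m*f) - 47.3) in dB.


Given values:
  m = 28.2 kg/m^2, f = 250 Hz
Formula: TL = 20 * log10(m * f) - 47.3
Compute m * f = 28.2 * 250 = 7050.0
Compute log10(7050.0) = 3.848189
Compute 20 * 3.848189 = 76.9638
TL = 76.9638 - 47.3 = 29.66

29.66 dB


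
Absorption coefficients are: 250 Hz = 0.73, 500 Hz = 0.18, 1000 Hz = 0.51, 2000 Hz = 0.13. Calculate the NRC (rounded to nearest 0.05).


Given values:
  a_250 = 0.73, a_500 = 0.18
  a_1000 = 0.51, a_2000 = 0.13
Formula: NRC = (a250 + a500 + a1000 + a2000) / 4
Sum = 0.73 + 0.18 + 0.51 + 0.13 = 1.55
NRC = 1.55 / 4 = 0.3875
Rounded to nearest 0.05: 0.4

0.4


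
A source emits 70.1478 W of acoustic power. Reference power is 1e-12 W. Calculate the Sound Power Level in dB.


Given values:
  W = 70.1478 W
  W_ref = 1e-12 W
Formula: SWL = 10 * log10(W / W_ref)
Compute ratio: W / W_ref = 70147800000000
Compute log10: log10(70147800000000) = 13.846014
Multiply: SWL = 10 * 13.846014 = 138.46

138.46 dB


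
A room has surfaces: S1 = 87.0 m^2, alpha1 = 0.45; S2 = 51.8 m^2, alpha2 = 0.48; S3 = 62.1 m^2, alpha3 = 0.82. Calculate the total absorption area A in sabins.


Given surfaces:
  Surface 1: 87.0 * 0.45 = 39.15
  Surface 2: 51.8 * 0.48 = 24.864
  Surface 3: 62.1 * 0.82 = 50.922
Formula: A = sum(Si * alpha_i)
A = 39.15 + 24.864 + 50.922
A = 114.94

114.94 sabins


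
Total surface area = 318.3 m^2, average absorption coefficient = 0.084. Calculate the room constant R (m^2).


Given values:
  S = 318.3 m^2, alpha = 0.084
Formula: R = S * alpha / (1 - alpha)
Numerator: 318.3 * 0.084 = 26.7372
Denominator: 1 - 0.084 = 0.916
R = 26.7372 / 0.916 = 29.19

29.19 m^2


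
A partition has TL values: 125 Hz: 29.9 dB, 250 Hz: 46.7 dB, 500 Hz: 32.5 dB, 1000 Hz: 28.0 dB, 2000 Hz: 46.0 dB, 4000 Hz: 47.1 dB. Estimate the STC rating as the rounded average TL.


Given TL values at each frequency:
  125 Hz: 29.9 dB
  250 Hz: 46.7 dB
  500 Hz: 32.5 dB
  1000 Hz: 28.0 dB
  2000 Hz: 46.0 dB
  4000 Hz: 47.1 dB
Formula: STC ~ round(average of TL values)
Sum = 29.9 + 46.7 + 32.5 + 28.0 + 46.0 + 47.1 = 230.2
Average = 230.2 / 6 = 38.37
Rounded: 38

38


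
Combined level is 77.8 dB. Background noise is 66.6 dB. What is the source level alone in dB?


Given values:
  L_total = 77.8 dB, L_bg = 66.6 dB
Formula: L_source = 10 * log10(10^(L_total/10) - 10^(L_bg/10))
Convert to linear:
  10^(77.8/10) = 60255958.6074
  10^(66.6/10) = 4570881.8961
Difference: 60255958.6074 - 4570881.8961 = 55685076.7113
L_source = 10 * log10(55685076.7113) = 77.46

77.46 dB


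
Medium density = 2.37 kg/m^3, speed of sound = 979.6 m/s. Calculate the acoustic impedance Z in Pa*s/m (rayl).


Given values:
  rho = 2.37 kg/m^3
  c = 979.6 m/s
Formula: Z = rho * c
Z = 2.37 * 979.6
Z = 2321.65

2321.65 rayl


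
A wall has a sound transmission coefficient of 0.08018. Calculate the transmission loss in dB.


Given values:
  tau = 0.08018
Formula: TL = 10 * log10(1 / tau)
Compute 1 / tau = 1 / 0.08018 = 12.4719
Compute log10(12.4719) = 1.095933
TL = 10 * 1.095933 = 10.96

10.96 dB


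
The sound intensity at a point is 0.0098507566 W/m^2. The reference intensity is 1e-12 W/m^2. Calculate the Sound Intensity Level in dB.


Given values:
  I = 0.0098507566 W/m^2
  I_ref = 1e-12 W/m^2
Formula: SIL = 10 * log10(I / I_ref)
Compute ratio: I / I_ref = 9850756600
Compute log10: log10(9850756600) = 9.99347
Multiply: SIL = 10 * 9.99347 = 99.93

99.93 dB


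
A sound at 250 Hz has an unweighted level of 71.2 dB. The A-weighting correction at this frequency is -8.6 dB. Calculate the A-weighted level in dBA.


Given values:
  SPL = 71.2 dB
  A-weighting at 250 Hz = -8.6 dB
Formula: L_A = SPL + A_weight
L_A = 71.2 + (-8.6)
L_A = 62.6

62.6 dBA


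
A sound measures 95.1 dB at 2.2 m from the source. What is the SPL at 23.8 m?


Given values:
  SPL1 = 95.1 dB, r1 = 2.2 m, r2 = 23.8 m
Formula: SPL2 = SPL1 - 20 * log10(r2 / r1)
Compute ratio: r2 / r1 = 23.8 / 2.2 = 10.8182
Compute log10: log10(10.8182) = 1.034155
Compute drop: 20 * 1.034155 = 20.6831
SPL2 = 95.1 - 20.6831 = 74.42

74.42 dB


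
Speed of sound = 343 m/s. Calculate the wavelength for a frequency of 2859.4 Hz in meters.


Given values:
  c = 343 m/s, f = 2859.4 Hz
Formula: lambda = c / f
lambda = 343 / 2859.4
lambda = 0.12

0.12 m


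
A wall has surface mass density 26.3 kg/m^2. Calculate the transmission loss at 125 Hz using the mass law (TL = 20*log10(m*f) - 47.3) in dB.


Given values:
  m = 26.3 kg/m^2, f = 125 Hz
Formula: TL = 20 * log10(m * f) - 47.3
Compute m * f = 26.3 * 125 = 3287.5
Compute log10(3287.5) = 3.516866
Compute 20 * 3.516866 = 70.3373
TL = 70.3373 - 47.3 = 23.04

23.04 dB


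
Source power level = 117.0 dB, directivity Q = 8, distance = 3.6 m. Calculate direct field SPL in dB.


Given values:
  Lw = 117.0 dB, Q = 8, r = 3.6 m
Formula: SPL = Lw + 10 * log10(Q / (4 * pi * r^2))
Compute 4 * pi * r^2 = 4 * pi * 3.6^2 = 162.8602
Compute Q / denom = 8 / 162.8602 = 0.04912188
Compute 10 * log10(0.04912188) = -13.0873
SPL = 117.0 + (-13.0873) = 103.91

103.91 dB


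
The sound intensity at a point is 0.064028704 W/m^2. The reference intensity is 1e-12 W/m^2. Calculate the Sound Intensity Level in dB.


Given values:
  I = 0.064028704 W/m^2
  I_ref = 1e-12 W/m^2
Formula: SIL = 10 * log10(I / I_ref)
Compute ratio: I / I_ref = 64028704000
Compute log10: log10(64028704000) = 10.806375
Multiply: SIL = 10 * 10.806375 = 108.06

108.06 dB


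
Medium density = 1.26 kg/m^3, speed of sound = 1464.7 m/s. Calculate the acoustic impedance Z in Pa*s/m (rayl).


Given values:
  rho = 1.26 kg/m^3
  c = 1464.7 m/s
Formula: Z = rho * c
Z = 1.26 * 1464.7
Z = 1845.52

1845.52 rayl


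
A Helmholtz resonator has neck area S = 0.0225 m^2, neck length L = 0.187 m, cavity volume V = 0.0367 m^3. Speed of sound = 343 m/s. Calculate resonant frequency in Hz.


Given values:
  S = 0.0225 m^2, L = 0.187 m, V = 0.0367 m^3, c = 343 m/s
Formula: f = (c / (2*pi)) * sqrt(S / (V * L))
Compute V * L = 0.0367 * 0.187 = 0.0068629
Compute S / (V * L) = 0.0225 / 0.0068629 = 3.2785
Compute sqrt(3.2785) = 1.810663
Compute c / (2*pi) = 343 / 6.283185 = 54.590148
f = 54.590148 * 1.810663 = 98.84

98.84 Hz


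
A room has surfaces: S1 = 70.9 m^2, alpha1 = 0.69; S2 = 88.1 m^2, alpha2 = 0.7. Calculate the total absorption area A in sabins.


Given surfaces:
  Surface 1: 70.9 * 0.69 = 48.921
  Surface 2: 88.1 * 0.7 = 61.67
Formula: A = sum(Si * alpha_i)
A = 48.921 + 61.67
A = 110.59

110.59 sabins


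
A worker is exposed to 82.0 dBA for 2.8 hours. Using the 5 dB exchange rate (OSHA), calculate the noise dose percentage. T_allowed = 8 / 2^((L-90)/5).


Given values:
  L = 82.0 dBA, T = 2.8 hours
Formula: T_allowed = 8 / 2^((L - 90) / 5)
Compute exponent: (82.0 - 90) / 5 = -1.6
Compute 2^(-1.6) = 0.329877
T_allowed = 8 / 0.329877 = 24.251463 hours
Dose = (T / T_allowed) * 100
Dose = (2.8 / 24.251463) * 100 = 11.55

11.55 %


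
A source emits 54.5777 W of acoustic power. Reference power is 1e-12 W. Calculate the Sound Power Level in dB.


Given values:
  W = 54.5777 W
  W_ref = 1e-12 W
Formula: SWL = 10 * log10(W / W_ref)
Compute ratio: W / W_ref = 54577700000000
Compute log10: log10(54577700000000) = 13.737015
Multiply: SWL = 10 * 13.737015 = 137.37

137.37 dB


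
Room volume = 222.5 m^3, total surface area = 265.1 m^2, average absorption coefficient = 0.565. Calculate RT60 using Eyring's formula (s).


Given values:
  V = 222.5 m^3, S = 265.1 m^2, alpha = 0.565
Formula: RT60 = 0.161 * V / (-S * ln(1 - alpha))
Compute ln(1 - 0.565) = ln(0.435) = -0.832409
Denominator: -265.1 * -0.832409 = 220.6716
Numerator: 0.161 * 222.5 = 35.8225
RT60 = 35.8225 / 220.6716 = 0.162

0.162 s


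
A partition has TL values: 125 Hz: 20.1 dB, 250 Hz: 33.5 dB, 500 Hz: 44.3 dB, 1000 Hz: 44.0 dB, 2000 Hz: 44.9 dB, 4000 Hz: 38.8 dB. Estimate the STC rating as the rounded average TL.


Given TL values at each frequency:
  125 Hz: 20.1 dB
  250 Hz: 33.5 dB
  500 Hz: 44.3 dB
  1000 Hz: 44.0 dB
  2000 Hz: 44.9 dB
  4000 Hz: 38.8 dB
Formula: STC ~ round(average of TL values)
Sum = 20.1 + 33.5 + 44.3 + 44.0 + 44.9 + 38.8 = 225.6
Average = 225.6 / 6 = 37.6
Rounded: 38

38


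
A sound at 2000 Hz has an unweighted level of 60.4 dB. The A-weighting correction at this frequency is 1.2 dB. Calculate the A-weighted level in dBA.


Given values:
  SPL = 60.4 dB
  A-weighting at 2000 Hz = 1.2 dB
Formula: L_A = SPL + A_weight
L_A = 60.4 + (1.2)
L_A = 61.6

61.6 dBA


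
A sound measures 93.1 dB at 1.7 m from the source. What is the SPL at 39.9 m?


Given values:
  SPL1 = 93.1 dB, r1 = 1.7 m, r2 = 39.9 m
Formula: SPL2 = SPL1 - 20 * log10(r2 / r1)
Compute ratio: r2 / r1 = 39.9 / 1.7 = 23.4706
Compute log10: log10(23.4706) = 1.370524
Compute drop: 20 * 1.370524 = 27.4105
SPL2 = 93.1 - 27.4105 = 65.69

65.69 dB


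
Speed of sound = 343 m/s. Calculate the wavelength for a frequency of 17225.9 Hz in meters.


Given values:
  c = 343 m/s, f = 17225.9 Hz
Formula: lambda = c / f
lambda = 343 / 17225.9
lambda = 0.0199

0.0199 m


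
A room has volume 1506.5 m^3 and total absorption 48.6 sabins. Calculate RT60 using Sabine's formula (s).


Given values:
  V = 1506.5 m^3
  A = 48.6 sabins
Formula: RT60 = 0.161 * V / A
Numerator: 0.161 * 1506.5 = 242.5465
RT60 = 242.5465 / 48.6 = 4.991

4.991 s


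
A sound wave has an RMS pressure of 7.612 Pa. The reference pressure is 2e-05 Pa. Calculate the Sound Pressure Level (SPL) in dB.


Given values:
  p = 7.612 Pa
  p_ref = 2e-05 Pa
Formula: SPL = 20 * log10(p / p_ref)
Compute ratio: p / p_ref = 7.612 / 2e-05 = 380600
Compute log10: log10(380600) = 5.580469
Multiply: SPL = 20 * 5.580469 = 111.61

111.61 dB


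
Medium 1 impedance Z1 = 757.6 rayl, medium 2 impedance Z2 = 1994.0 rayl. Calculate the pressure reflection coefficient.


Given values:
  Z1 = 757.6 rayl, Z2 = 1994.0 rayl
Formula: R = (Z2 - Z1) / (Z2 + Z1)
Numerator: Z2 - Z1 = 1994.0 - 757.6 = 1236.4
Denominator: Z2 + Z1 = 1994.0 + 757.6 = 2751.6
R = 1236.4 / 2751.6 = 0.4493

0.4493


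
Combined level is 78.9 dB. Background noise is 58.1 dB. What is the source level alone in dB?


Given values:
  L_total = 78.9 dB, L_bg = 58.1 dB
Formula: L_source = 10 * log10(10^(L_total/10) - 10^(L_bg/10))
Convert to linear:
  10^(78.9/10) = 77624711.6629
  10^(58.1/10) = 645654.229
Difference: 77624711.6629 - 645654.229 = 76979057.4339
L_source = 10 * log10(76979057.4339) = 78.86

78.86 dB


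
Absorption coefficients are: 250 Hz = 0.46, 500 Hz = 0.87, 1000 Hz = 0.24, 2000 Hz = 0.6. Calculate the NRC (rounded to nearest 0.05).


Given values:
  a_250 = 0.46, a_500 = 0.87
  a_1000 = 0.24, a_2000 = 0.6
Formula: NRC = (a250 + a500 + a1000 + a2000) / 4
Sum = 0.46 + 0.87 + 0.24 + 0.6 = 2.17
NRC = 2.17 / 4 = 0.5425
Rounded to nearest 0.05: 0.55

0.55


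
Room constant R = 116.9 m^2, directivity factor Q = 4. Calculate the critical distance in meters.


Given values:
  R = 116.9 m^2, Q = 4
Formula: d_c = 0.141 * sqrt(Q * R)
Compute Q * R = 4 * 116.9 = 467.6
Compute sqrt(467.6) = 21.6241
d_c = 0.141 * 21.6241 = 3.049

3.049 m


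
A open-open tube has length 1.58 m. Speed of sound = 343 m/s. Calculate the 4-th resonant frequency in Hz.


Given values:
  Tube type: open-open, L = 1.58 m, c = 343 m/s, n = 4
Formula: f_n = n * c / (2 * L)
Compute 2 * L = 2 * 1.58 = 3.16
f = 4 * 343 / 3.16
f = 434.18

434.18 Hz


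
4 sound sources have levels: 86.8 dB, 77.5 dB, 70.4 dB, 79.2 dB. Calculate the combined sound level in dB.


Formula: L_total = 10 * log10( sum(10^(Li/10)) )
  Source 1: 10^(86.8/10) = 478630092.3226
  Source 2: 10^(77.5/10) = 56234132.519
  Source 3: 10^(70.4/10) = 10964781.9614
  Source 4: 10^(79.2/10) = 83176377.1103
Sum of linear values = 629005383.9133
L_total = 10 * log10(629005383.9133) = 87.99

87.99 dB


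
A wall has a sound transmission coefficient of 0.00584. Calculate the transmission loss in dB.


Given values:
  tau = 0.00584
Formula: TL = 10 * log10(1 / tau)
Compute 1 / tau = 1 / 0.00584 = 171.2329
Compute log10(171.2329) = 2.233587
TL = 10 * 2.233587 = 22.34

22.34 dB


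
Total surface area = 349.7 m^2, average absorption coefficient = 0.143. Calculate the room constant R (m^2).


Given values:
  S = 349.7 m^2, alpha = 0.143
Formula: R = S * alpha / (1 - alpha)
Numerator: 349.7 * 0.143 = 50.0071
Denominator: 1 - 0.143 = 0.857
R = 50.0071 / 0.857 = 58.35

58.35 m^2


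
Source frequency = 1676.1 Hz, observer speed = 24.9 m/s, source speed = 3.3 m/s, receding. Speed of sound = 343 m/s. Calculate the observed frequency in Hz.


Given values:
  f_s = 1676.1 Hz, v_o = 24.9 m/s, v_s = 3.3 m/s
  Direction: receding
Formula: f_o = f_s * (c - v_o) / (c + v_s)
Numerator: c - v_o = 343 - 24.9 = 318.1
Denominator: c + v_s = 343 + 3.3 = 346.3
f_o = 1676.1 * 318.1 / 346.3 = 1539.61

1539.61 Hz


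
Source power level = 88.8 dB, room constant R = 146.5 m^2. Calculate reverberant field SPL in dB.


Given values:
  Lw = 88.8 dB, R = 146.5 m^2
Formula: SPL = Lw + 10 * log10(4 / R)
Compute 4 / R = 4 / 146.5 = 0.027304
Compute 10 * log10(0.027304) = -15.6377
SPL = 88.8 + (-15.6377) = 73.16

73.16 dB


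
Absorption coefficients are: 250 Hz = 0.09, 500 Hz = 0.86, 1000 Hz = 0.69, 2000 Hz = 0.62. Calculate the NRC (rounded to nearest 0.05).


Given values:
  a_250 = 0.09, a_500 = 0.86
  a_1000 = 0.69, a_2000 = 0.62
Formula: NRC = (a250 + a500 + a1000 + a2000) / 4
Sum = 0.09 + 0.86 + 0.69 + 0.62 = 2.26
NRC = 2.26 / 4 = 0.565
Rounded to nearest 0.05: 0.55

0.55


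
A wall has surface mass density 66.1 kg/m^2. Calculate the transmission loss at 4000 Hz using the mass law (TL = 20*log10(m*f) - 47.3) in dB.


Given values:
  m = 66.1 kg/m^2, f = 4000 Hz
Formula: TL = 20 * log10(m * f) - 47.3
Compute m * f = 66.1 * 4000 = 264400.0
Compute log10(264400.0) = 5.422261
Compute 20 * 5.422261 = 108.4452
TL = 108.4452 - 47.3 = 61.15

61.15 dB


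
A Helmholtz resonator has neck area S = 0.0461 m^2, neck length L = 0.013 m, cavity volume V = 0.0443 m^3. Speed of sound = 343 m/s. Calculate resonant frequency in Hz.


Given values:
  S = 0.0461 m^2, L = 0.013 m, V = 0.0443 m^3, c = 343 m/s
Formula: f = (c / (2*pi)) * sqrt(S / (V * L))
Compute V * L = 0.0443 * 0.013 = 0.0005759
Compute S / (V * L) = 0.0461 / 0.0005759 = 80.0486
Compute sqrt(80.0486) = 8.946988
Compute c / (2*pi) = 343 / 6.283185 = 54.590148
f = 54.590148 * 8.946988 = 488.42

488.42 Hz


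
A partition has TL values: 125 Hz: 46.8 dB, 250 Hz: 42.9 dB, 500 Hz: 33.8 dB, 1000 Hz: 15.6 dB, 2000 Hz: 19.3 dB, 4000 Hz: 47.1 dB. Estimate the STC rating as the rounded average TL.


Given TL values at each frequency:
  125 Hz: 46.8 dB
  250 Hz: 42.9 dB
  500 Hz: 33.8 dB
  1000 Hz: 15.6 dB
  2000 Hz: 19.3 dB
  4000 Hz: 47.1 dB
Formula: STC ~ round(average of TL values)
Sum = 46.8 + 42.9 + 33.8 + 15.6 + 19.3 + 47.1 = 205.5
Average = 205.5 / 6 = 34.25
Rounded: 34

34


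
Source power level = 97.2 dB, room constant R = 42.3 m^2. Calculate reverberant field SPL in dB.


Given values:
  Lw = 97.2 dB, R = 42.3 m^2
Formula: SPL = Lw + 10 * log10(4 / R)
Compute 4 / R = 4 / 42.3 = 0.094563
Compute 10 * log10(0.094563) = -10.2428
SPL = 97.2 + (-10.2428) = 86.96

86.96 dB


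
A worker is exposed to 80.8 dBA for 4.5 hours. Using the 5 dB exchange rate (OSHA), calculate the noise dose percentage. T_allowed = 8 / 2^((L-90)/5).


Given values:
  L = 80.8 dBA, T = 4.5 hours
Formula: T_allowed = 8 / 2^((L - 90) / 5)
Compute exponent: (80.8 - 90) / 5 = -1.84
Compute 2^(-1.84) = 0.279322
T_allowed = 8 / 0.279322 = 28.64078 hours
Dose = (T / T_allowed) * 100
Dose = (4.5 / 28.64078) * 100 = 15.71

15.71 %


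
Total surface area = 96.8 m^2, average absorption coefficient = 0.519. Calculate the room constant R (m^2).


Given values:
  S = 96.8 m^2, alpha = 0.519
Formula: R = S * alpha / (1 - alpha)
Numerator: 96.8 * 0.519 = 50.2392
Denominator: 1 - 0.519 = 0.481
R = 50.2392 / 0.481 = 104.45

104.45 m^2


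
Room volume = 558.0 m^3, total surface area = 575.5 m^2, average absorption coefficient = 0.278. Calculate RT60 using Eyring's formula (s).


Given values:
  V = 558.0 m^3, S = 575.5 m^2, alpha = 0.278
Formula: RT60 = 0.161 * V / (-S * ln(1 - alpha))
Compute ln(1 - 0.278) = ln(0.722) = -0.32573
Denominator: -575.5 * -0.32573 = 187.4576
Numerator: 0.161 * 558.0 = 89.838
RT60 = 89.838 / 187.4576 = 0.479

0.479 s


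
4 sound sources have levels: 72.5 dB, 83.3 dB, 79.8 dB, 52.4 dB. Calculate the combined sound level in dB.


Formula: L_total = 10 * log10( sum(10^(Li/10)) )
  Source 1: 10^(72.5/10) = 17782794.1004
  Source 2: 10^(83.3/10) = 213796208.9502
  Source 3: 10^(79.8/10) = 95499258.6021
  Source 4: 10^(52.4/10) = 173780.0829
Sum of linear values = 327252041.7356
L_total = 10 * log10(327252041.7356) = 85.15

85.15 dB


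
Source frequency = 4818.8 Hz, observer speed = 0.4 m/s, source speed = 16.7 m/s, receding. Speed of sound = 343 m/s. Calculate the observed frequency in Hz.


Given values:
  f_s = 4818.8 Hz, v_o = 0.4 m/s, v_s = 16.7 m/s
  Direction: receding
Formula: f_o = f_s * (c - v_o) / (c + v_s)
Numerator: c - v_o = 343 - 0.4 = 342.6
Denominator: c + v_s = 343 + 16.7 = 359.7
f_o = 4818.8 * 342.6 / 359.7 = 4589.72

4589.72 Hz


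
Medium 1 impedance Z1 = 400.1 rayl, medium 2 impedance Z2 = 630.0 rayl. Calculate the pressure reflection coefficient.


Given values:
  Z1 = 400.1 rayl, Z2 = 630.0 rayl
Formula: R = (Z2 - Z1) / (Z2 + Z1)
Numerator: Z2 - Z1 = 630.0 - 400.1 = 229.9
Denominator: Z2 + Z1 = 630.0 + 400.1 = 1030.1
R = 229.9 / 1030.1 = 0.2232

0.2232


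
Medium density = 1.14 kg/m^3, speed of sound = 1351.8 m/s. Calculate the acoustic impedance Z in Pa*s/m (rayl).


Given values:
  rho = 1.14 kg/m^3
  c = 1351.8 m/s
Formula: Z = rho * c
Z = 1.14 * 1351.8
Z = 1541.05

1541.05 rayl


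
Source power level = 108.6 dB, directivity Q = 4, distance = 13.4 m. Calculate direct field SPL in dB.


Given values:
  Lw = 108.6 dB, Q = 4, r = 13.4 m
Formula: SPL = Lw + 10 * log10(Q / (4 * pi * r^2))
Compute 4 * pi * r^2 = 4 * pi * 13.4^2 = 2256.4175
Compute Q / denom = 4 / 2256.4175 = 0.00177272
Compute 10 * log10(0.00177272) = -27.5136
SPL = 108.6 + (-27.5136) = 81.09

81.09 dB


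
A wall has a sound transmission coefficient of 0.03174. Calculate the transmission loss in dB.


Given values:
  tau = 0.03174
Formula: TL = 10 * log10(1 / tau)
Compute 1 / tau = 1 / 0.03174 = 31.506
Compute log10(31.506) = 1.498393
TL = 10 * 1.498393 = 14.98

14.98 dB


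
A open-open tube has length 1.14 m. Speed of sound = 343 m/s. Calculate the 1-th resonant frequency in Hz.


Given values:
  Tube type: open-open, L = 1.14 m, c = 343 m/s, n = 1
Formula: f_n = n * c / (2 * L)
Compute 2 * L = 2 * 1.14 = 2.28
f = 1 * 343 / 2.28
f = 150.44

150.44 Hz


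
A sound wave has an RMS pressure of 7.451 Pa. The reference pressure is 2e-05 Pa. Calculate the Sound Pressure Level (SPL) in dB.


Given values:
  p = 7.451 Pa
  p_ref = 2e-05 Pa
Formula: SPL = 20 * log10(p / p_ref)
Compute ratio: p / p_ref = 7.451 / 2e-05 = 372550
Compute log10: log10(372550) = 5.571185
Multiply: SPL = 20 * 5.571185 = 111.42

111.42 dB


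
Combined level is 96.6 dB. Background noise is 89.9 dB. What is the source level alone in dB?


Given values:
  L_total = 96.6 dB, L_bg = 89.9 dB
Formula: L_source = 10 * log10(10^(L_total/10) - 10^(L_bg/10))
Convert to linear:
  10^(96.6/10) = 4570881896.1488
  10^(89.9/10) = 977237220.9558
Difference: 4570881896.1488 - 977237220.9558 = 3593644675.193
L_source = 10 * log10(3593644675.193) = 95.56

95.56 dB


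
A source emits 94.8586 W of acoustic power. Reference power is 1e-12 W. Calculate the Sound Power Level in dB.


Given values:
  W = 94.8586 W
  W_ref = 1e-12 W
Formula: SWL = 10 * log10(W / W_ref)
Compute ratio: W / W_ref = 94858600000000
Compute log10: log10(94858600000000) = 13.977077
Multiply: SWL = 10 * 13.977077 = 139.77

139.77 dB


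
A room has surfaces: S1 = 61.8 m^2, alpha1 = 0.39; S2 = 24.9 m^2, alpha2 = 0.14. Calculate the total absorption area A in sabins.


Given surfaces:
  Surface 1: 61.8 * 0.39 = 24.102
  Surface 2: 24.9 * 0.14 = 3.486
Formula: A = sum(Si * alpha_i)
A = 24.102 + 3.486
A = 27.59

27.59 sabins


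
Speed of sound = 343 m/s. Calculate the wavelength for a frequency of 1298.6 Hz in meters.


Given values:
  c = 343 m/s, f = 1298.6 Hz
Formula: lambda = c / f
lambda = 343 / 1298.6
lambda = 0.2641

0.2641 m


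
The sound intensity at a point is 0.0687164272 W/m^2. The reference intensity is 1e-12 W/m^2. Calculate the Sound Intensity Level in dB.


Given values:
  I = 0.0687164272 W/m^2
  I_ref = 1e-12 W/m^2
Formula: SIL = 10 * log10(I / I_ref)
Compute ratio: I / I_ref = 68716427200
Compute log10: log10(68716427200) = 10.837061
Multiply: SIL = 10 * 10.837061 = 108.37

108.37 dB


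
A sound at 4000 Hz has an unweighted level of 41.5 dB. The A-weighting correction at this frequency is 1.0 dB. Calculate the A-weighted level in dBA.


Given values:
  SPL = 41.5 dB
  A-weighting at 4000 Hz = 1.0 dB
Formula: L_A = SPL + A_weight
L_A = 41.5 + (1.0)
L_A = 42.5

42.5 dBA


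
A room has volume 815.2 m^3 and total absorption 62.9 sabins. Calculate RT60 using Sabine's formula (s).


Given values:
  V = 815.2 m^3
  A = 62.9 sabins
Formula: RT60 = 0.161 * V / A
Numerator: 0.161 * 815.2 = 131.2472
RT60 = 131.2472 / 62.9 = 2.087

2.087 s


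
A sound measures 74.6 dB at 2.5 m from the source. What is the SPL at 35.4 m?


Given values:
  SPL1 = 74.6 dB, r1 = 2.5 m, r2 = 35.4 m
Formula: SPL2 = SPL1 - 20 * log10(r2 / r1)
Compute ratio: r2 / r1 = 35.4 / 2.5 = 14.16
Compute log10: log10(14.16) = 1.151063
Compute drop: 20 * 1.151063 = 23.0213
SPL2 = 74.6 - 23.0213 = 51.58

51.58 dB


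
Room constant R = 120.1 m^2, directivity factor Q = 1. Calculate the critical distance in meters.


Given values:
  R = 120.1 m^2, Q = 1
Formula: d_c = 0.141 * sqrt(Q * R)
Compute Q * R = 1 * 120.1 = 120.1
Compute sqrt(120.1) = 10.959
d_c = 0.141 * 10.959 = 1.545

1.545 m


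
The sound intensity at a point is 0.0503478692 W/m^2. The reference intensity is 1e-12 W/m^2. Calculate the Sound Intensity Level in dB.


Given values:
  I = 0.0503478692 W/m^2
  I_ref = 1e-12 W/m^2
Formula: SIL = 10 * log10(I / I_ref)
Compute ratio: I / I_ref = 50347869200
Compute log10: log10(50347869200) = 10.701981
Multiply: SIL = 10 * 10.701981 = 107.02

107.02 dB


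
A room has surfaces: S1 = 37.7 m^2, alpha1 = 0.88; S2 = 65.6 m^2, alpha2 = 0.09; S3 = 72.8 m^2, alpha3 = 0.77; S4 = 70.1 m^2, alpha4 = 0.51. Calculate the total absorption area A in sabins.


Given surfaces:
  Surface 1: 37.7 * 0.88 = 33.176
  Surface 2: 65.6 * 0.09 = 5.904
  Surface 3: 72.8 * 0.77 = 56.056
  Surface 4: 70.1 * 0.51 = 35.751
Formula: A = sum(Si * alpha_i)
A = 33.176 + 5.904 + 56.056 + 35.751
A = 130.89

130.89 sabins


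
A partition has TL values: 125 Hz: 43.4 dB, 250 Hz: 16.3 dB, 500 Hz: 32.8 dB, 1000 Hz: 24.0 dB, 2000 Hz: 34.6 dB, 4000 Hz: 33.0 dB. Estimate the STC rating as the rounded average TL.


Given TL values at each frequency:
  125 Hz: 43.4 dB
  250 Hz: 16.3 dB
  500 Hz: 32.8 dB
  1000 Hz: 24.0 dB
  2000 Hz: 34.6 dB
  4000 Hz: 33.0 dB
Formula: STC ~ round(average of TL values)
Sum = 43.4 + 16.3 + 32.8 + 24.0 + 34.6 + 33.0 = 184.1
Average = 184.1 / 6 = 30.68
Rounded: 31

31


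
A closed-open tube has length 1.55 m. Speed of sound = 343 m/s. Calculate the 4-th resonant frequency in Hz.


Given values:
  Tube type: closed-open, L = 1.55 m, c = 343 m/s, n = 4
Formula: f_n = (2n - 1) * c / (4 * L)
Compute 2n - 1 = 2*4 - 1 = 7
Compute 4 * L = 4 * 1.55 = 6.2
f = 7 * 343 / 6.2
f = 387.26

387.26 Hz


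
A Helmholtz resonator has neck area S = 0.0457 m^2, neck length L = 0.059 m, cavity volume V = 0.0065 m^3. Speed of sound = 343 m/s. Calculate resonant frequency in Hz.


Given values:
  S = 0.0457 m^2, L = 0.059 m, V = 0.0065 m^3, c = 343 m/s
Formula: f = (c / (2*pi)) * sqrt(S / (V * L))
Compute V * L = 0.0065 * 0.059 = 0.0003835
Compute S / (V * L) = 0.0457 / 0.0003835 = 119.1656
Compute sqrt(119.1656) = 10.9163
Compute c / (2*pi) = 343 / 6.283185 = 54.590148
f = 54.590148 * 10.9163 = 595.92

595.92 Hz


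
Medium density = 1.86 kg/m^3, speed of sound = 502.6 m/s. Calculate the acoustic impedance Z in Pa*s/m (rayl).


Given values:
  rho = 1.86 kg/m^3
  c = 502.6 m/s
Formula: Z = rho * c
Z = 1.86 * 502.6
Z = 934.84

934.84 rayl


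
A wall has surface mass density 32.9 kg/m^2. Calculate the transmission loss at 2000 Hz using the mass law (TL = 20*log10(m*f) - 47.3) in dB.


Given values:
  m = 32.9 kg/m^2, f = 2000 Hz
Formula: TL = 20 * log10(m * f) - 47.3
Compute m * f = 32.9 * 2000 = 65800.0
Compute log10(65800.0) = 4.818226
Compute 20 * 4.818226 = 96.3645
TL = 96.3645 - 47.3 = 49.06

49.06 dB


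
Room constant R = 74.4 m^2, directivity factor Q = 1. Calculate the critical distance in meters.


Given values:
  R = 74.4 m^2, Q = 1
Formula: d_c = 0.141 * sqrt(Q * R)
Compute Q * R = 1 * 74.4 = 74.4
Compute sqrt(74.4) = 8.6255
d_c = 0.141 * 8.6255 = 1.216

1.216 m


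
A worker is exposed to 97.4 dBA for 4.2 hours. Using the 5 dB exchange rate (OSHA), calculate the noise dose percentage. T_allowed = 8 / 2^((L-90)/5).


Given values:
  L = 97.4 dBA, T = 4.2 hours
Formula: T_allowed = 8 / 2^((L - 90) / 5)
Compute exponent: (97.4 - 90) / 5 = 1.48
Compute 2^(1.48) = 2.789487
T_allowed = 8 / 2.789487 = 2.867911 hours
Dose = (T / T_allowed) * 100
Dose = (4.2 / 2.867911) * 100 = 146.45

146.45 %


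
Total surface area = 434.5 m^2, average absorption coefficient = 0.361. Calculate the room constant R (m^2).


Given values:
  S = 434.5 m^2, alpha = 0.361
Formula: R = S * alpha / (1 - alpha)
Numerator: 434.5 * 0.361 = 156.8545
Denominator: 1 - 0.361 = 0.639
R = 156.8545 / 0.639 = 245.47

245.47 m^2


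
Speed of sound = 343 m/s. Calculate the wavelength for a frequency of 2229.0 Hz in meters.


Given values:
  c = 343 m/s, f = 2229.0 Hz
Formula: lambda = c / f
lambda = 343 / 2229.0
lambda = 0.1539

0.1539 m


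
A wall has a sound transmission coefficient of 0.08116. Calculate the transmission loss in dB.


Given values:
  tau = 0.08116
Formula: TL = 10 * log10(1 / tau)
Compute 1 / tau = 1 / 0.08116 = 12.3213
Compute log10(12.3213) = 1.090657
TL = 10 * 1.090657 = 10.91

10.91 dB


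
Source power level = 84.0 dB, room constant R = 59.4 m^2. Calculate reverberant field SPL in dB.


Given values:
  Lw = 84.0 dB, R = 59.4 m^2
Formula: SPL = Lw + 10 * log10(4 / R)
Compute 4 / R = 4 / 59.4 = 0.06734
Compute 10 * log10(0.06734) = -11.7173
SPL = 84.0 + (-11.7173) = 72.28

72.28 dB


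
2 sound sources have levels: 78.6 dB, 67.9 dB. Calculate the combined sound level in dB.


Formula: L_total = 10 * log10( sum(10^(Li/10)) )
  Source 1: 10^(78.6/10) = 72443596.0075
  Source 2: 10^(67.9/10) = 6165950.0186
Sum of linear values = 78609546.0261
L_total = 10 * log10(78609546.0261) = 78.95

78.95 dB


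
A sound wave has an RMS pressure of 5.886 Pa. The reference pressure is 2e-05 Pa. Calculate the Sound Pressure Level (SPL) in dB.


Given values:
  p = 5.886 Pa
  p_ref = 2e-05 Pa
Formula: SPL = 20 * log10(p / p_ref)
Compute ratio: p / p_ref = 5.886 / 2e-05 = 294300
Compute log10: log10(294300) = 5.46879
Multiply: SPL = 20 * 5.46879 = 109.38

109.38 dB


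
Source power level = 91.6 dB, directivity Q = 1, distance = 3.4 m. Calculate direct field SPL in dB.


Given values:
  Lw = 91.6 dB, Q = 1, r = 3.4 m
Formula: SPL = Lw + 10 * log10(Q / (4 * pi * r^2))
Compute 4 * pi * r^2 = 4 * pi * 3.4^2 = 145.2672
Compute Q / denom = 1 / 145.2672 = 0.00688387
Compute 10 * log10(0.00688387) = -21.6217
SPL = 91.6 + (-21.6217) = 69.98

69.98 dB


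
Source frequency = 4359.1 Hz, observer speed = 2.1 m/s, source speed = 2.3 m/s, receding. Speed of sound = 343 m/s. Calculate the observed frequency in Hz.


Given values:
  f_s = 4359.1 Hz, v_o = 2.1 m/s, v_s = 2.3 m/s
  Direction: receding
Formula: f_o = f_s * (c - v_o) / (c + v_s)
Numerator: c - v_o = 343 - 2.1 = 340.9
Denominator: c + v_s = 343 + 2.3 = 345.3
f_o = 4359.1 * 340.9 / 345.3 = 4303.55

4303.55 Hz


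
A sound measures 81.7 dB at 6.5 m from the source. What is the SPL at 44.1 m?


Given values:
  SPL1 = 81.7 dB, r1 = 6.5 m, r2 = 44.1 m
Formula: SPL2 = SPL1 - 20 * log10(r2 / r1)
Compute ratio: r2 / r1 = 44.1 / 6.5 = 6.7846
Compute log10: log10(6.7846) = 0.831524
Compute drop: 20 * 0.831524 = 16.6305
SPL2 = 81.7 - 16.6305 = 65.07

65.07 dB


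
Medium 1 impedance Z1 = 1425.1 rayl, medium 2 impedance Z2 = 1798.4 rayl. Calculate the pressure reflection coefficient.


Given values:
  Z1 = 1425.1 rayl, Z2 = 1798.4 rayl
Formula: R = (Z2 - Z1) / (Z2 + Z1)
Numerator: Z2 - Z1 = 1798.4 - 1425.1 = 373.3
Denominator: Z2 + Z1 = 1798.4 + 1425.1 = 3223.5
R = 373.3 / 3223.5 = 0.1158

0.1158


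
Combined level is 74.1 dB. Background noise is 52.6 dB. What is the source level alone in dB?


Given values:
  L_total = 74.1 dB, L_bg = 52.6 dB
Formula: L_source = 10 * log10(10^(L_total/10) - 10^(L_bg/10))
Convert to linear:
  10^(74.1/10) = 25703957.8277
  10^(52.6/10) = 181970.0859
Difference: 25703957.8277 - 181970.0859 = 25521987.7418
L_source = 10 * log10(25521987.7418) = 74.07

74.07 dB


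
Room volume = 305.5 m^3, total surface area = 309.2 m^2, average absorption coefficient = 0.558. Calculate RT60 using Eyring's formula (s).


Given values:
  V = 305.5 m^3, S = 309.2 m^2, alpha = 0.558
Formula: RT60 = 0.161 * V / (-S * ln(1 - alpha))
Compute ln(1 - 0.558) = ln(0.442) = -0.816445
Denominator: -309.2 * -0.816445 = 252.4448
Numerator: 0.161 * 305.5 = 49.1855
RT60 = 49.1855 / 252.4448 = 0.195

0.195 s


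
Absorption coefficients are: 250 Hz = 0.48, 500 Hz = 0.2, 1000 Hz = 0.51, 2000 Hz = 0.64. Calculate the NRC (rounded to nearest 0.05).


Given values:
  a_250 = 0.48, a_500 = 0.2
  a_1000 = 0.51, a_2000 = 0.64
Formula: NRC = (a250 + a500 + a1000 + a2000) / 4
Sum = 0.48 + 0.2 + 0.51 + 0.64 = 1.83
NRC = 1.83 / 4 = 0.4575
Rounded to nearest 0.05: 0.45

0.45


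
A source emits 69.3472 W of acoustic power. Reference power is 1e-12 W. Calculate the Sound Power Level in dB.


Given values:
  W = 69.3472 W
  W_ref = 1e-12 W
Formula: SWL = 10 * log10(W / W_ref)
Compute ratio: W / W_ref = 69347200000000
Compute log10: log10(69347200000000) = 13.841029
Multiply: SWL = 10 * 13.841029 = 138.41

138.41 dB


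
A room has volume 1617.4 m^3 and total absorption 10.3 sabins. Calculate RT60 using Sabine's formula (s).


Given values:
  V = 1617.4 m^3
  A = 10.3 sabins
Formula: RT60 = 0.161 * V / A
Numerator: 0.161 * 1617.4 = 260.4014
RT60 = 260.4014 / 10.3 = 25.282

25.282 s


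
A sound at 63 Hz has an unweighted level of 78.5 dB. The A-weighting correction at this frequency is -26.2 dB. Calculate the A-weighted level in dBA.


Given values:
  SPL = 78.5 dB
  A-weighting at 63 Hz = -26.2 dB
Formula: L_A = SPL + A_weight
L_A = 78.5 + (-26.2)
L_A = 52.3

52.3 dBA


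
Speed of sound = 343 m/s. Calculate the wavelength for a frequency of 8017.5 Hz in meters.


Given values:
  c = 343 m/s, f = 8017.5 Hz
Formula: lambda = c / f
lambda = 343 / 8017.5
lambda = 0.0428

0.0428 m


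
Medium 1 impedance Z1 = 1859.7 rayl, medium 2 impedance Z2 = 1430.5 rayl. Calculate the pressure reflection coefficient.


Given values:
  Z1 = 1859.7 rayl, Z2 = 1430.5 rayl
Formula: R = (Z2 - Z1) / (Z2 + Z1)
Numerator: Z2 - Z1 = 1430.5 - 1859.7 = -429.2
Denominator: Z2 + Z1 = 1430.5 + 1859.7 = 3290.2
R = -429.2 / 3290.2 = -0.1304

-0.1304


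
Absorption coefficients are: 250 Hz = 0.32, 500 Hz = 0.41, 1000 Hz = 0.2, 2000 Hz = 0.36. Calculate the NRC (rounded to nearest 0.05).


Given values:
  a_250 = 0.32, a_500 = 0.41
  a_1000 = 0.2, a_2000 = 0.36
Formula: NRC = (a250 + a500 + a1000 + a2000) / 4
Sum = 0.32 + 0.41 + 0.2 + 0.36 = 1.29
NRC = 1.29 / 4 = 0.3225
Rounded to nearest 0.05: 0.3

0.3


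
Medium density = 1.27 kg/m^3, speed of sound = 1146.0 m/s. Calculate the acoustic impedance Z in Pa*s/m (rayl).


Given values:
  rho = 1.27 kg/m^3
  c = 1146.0 m/s
Formula: Z = rho * c
Z = 1.27 * 1146.0
Z = 1455.42

1455.42 rayl


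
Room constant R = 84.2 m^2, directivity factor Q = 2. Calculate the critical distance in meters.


Given values:
  R = 84.2 m^2, Q = 2
Formula: d_c = 0.141 * sqrt(Q * R)
Compute Q * R = 2 * 84.2 = 168.4
Compute sqrt(168.4) = 12.9769
d_c = 0.141 * 12.9769 = 1.83

1.83 m


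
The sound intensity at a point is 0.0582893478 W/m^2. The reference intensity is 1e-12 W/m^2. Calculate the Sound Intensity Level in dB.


Given values:
  I = 0.0582893478 W/m^2
  I_ref = 1e-12 W/m^2
Formula: SIL = 10 * log10(I / I_ref)
Compute ratio: I / I_ref = 58289347800
Compute log10: log10(58289347800) = 10.765589
Multiply: SIL = 10 * 10.765589 = 107.66

107.66 dB


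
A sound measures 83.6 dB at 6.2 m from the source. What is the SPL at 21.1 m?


Given values:
  SPL1 = 83.6 dB, r1 = 6.2 m, r2 = 21.1 m
Formula: SPL2 = SPL1 - 20 * log10(r2 / r1)
Compute ratio: r2 / r1 = 21.1 / 6.2 = 3.4032
Compute log10: log10(3.4032) = 0.531887
Compute drop: 20 * 0.531887 = 10.6377
SPL2 = 83.6 - 10.6377 = 72.96

72.96 dB


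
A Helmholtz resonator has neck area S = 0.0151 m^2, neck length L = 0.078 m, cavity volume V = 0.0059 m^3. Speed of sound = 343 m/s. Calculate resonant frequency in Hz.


Given values:
  S = 0.0151 m^2, L = 0.078 m, V = 0.0059 m^3, c = 343 m/s
Formula: f = (c / (2*pi)) * sqrt(S / (V * L))
Compute V * L = 0.0059 * 0.078 = 0.0004602
Compute S / (V * L) = 0.0151 / 0.0004602 = 32.8118
Compute sqrt(32.8118) = 5.728159
Compute c / (2*pi) = 343 / 6.283185 = 54.590148
f = 54.590148 * 5.728159 = 312.7

312.7 Hz


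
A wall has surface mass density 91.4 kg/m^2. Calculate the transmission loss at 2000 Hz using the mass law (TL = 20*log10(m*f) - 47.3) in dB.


Given values:
  m = 91.4 kg/m^2, f = 2000 Hz
Formula: TL = 20 * log10(m * f) - 47.3
Compute m * f = 91.4 * 2000 = 182800.0
Compute log10(182800.0) = 5.261976
Compute 20 * 5.261976 = 105.2395
TL = 105.2395 - 47.3 = 57.94

57.94 dB


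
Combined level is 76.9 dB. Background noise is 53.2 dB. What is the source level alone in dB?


Given values:
  L_total = 76.9 dB, L_bg = 53.2 dB
Formula: L_source = 10 * log10(10^(L_total/10) - 10^(L_bg/10))
Convert to linear:
  10^(76.9/10) = 48977881.9368
  10^(53.2/10) = 208929.6131
Difference: 48977881.9368 - 208929.6131 = 48768952.3237
L_source = 10 * log10(48768952.3237) = 76.88

76.88 dB


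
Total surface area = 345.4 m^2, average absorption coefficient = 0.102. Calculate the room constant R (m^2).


Given values:
  S = 345.4 m^2, alpha = 0.102
Formula: R = S * alpha / (1 - alpha)
Numerator: 345.4 * 0.102 = 35.2308
Denominator: 1 - 0.102 = 0.898
R = 35.2308 / 0.898 = 39.23

39.23 m^2


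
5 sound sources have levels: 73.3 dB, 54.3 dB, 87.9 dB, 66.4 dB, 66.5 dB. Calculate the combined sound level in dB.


Formula: L_total = 10 * log10( sum(10^(Li/10)) )
  Source 1: 10^(73.3/10) = 21379620.895
  Source 2: 10^(54.3/10) = 269153.4804
  Source 3: 10^(87.9/10) = 616595001.8615
  Source 4: 10^(66.4/10) = 4365158.3224
  Source 5: 10^(66.5/10) = 4466835.9215
Sum of linear values = 647075770.4808
L_total = 10 * log10(647075770.4808) = 88.11

88.11 dB


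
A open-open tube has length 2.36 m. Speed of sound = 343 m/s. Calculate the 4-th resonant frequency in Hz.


Given values:
  Tube type: open-open, L = 2.36 m, c = 343 m/s, n = 4
Formula: f_n = n * c / (2 * L)
Compute 2 * L = 2 * 2.36 = 4.72
f = 4 * 343 / 4.72
f = 290.68

290.68 Hz


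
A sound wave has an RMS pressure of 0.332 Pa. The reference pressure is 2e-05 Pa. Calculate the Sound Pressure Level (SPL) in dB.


Given values:
  p = 0.332 Pa
  p_ref = 2e-05 Pa
Formula: SPL = 20 * log10(p / p_ref)
Compute ratio: p / p_ref = 0.332 / 2e-05 = 16600
Compute log10: log10(16600) = 4.220108
Multiply: SPL = 20 * 4.220108 = 84.4

84.4 dB


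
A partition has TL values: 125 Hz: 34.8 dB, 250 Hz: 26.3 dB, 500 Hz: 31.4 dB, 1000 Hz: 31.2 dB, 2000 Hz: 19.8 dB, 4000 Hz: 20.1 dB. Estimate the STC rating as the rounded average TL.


Given TL values at each frequency:
  125 Hz: 34.8 dB
  250 Hz: 26.3 dB
  500 Hz: 31.4 dB
  1000 Hz: 31.2 dB
  2000 Hz: 19.8 dB
  4000 Hz: 20.1 dB
Formula: STC ~ round(average of TL values)
Sum = 34.8 + 26.3 + 31.4 + 31.2 + 19.8 + 20.1 = 163.6
Average = 163.6 / 6 = 27.27
Rounded: 27

27
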